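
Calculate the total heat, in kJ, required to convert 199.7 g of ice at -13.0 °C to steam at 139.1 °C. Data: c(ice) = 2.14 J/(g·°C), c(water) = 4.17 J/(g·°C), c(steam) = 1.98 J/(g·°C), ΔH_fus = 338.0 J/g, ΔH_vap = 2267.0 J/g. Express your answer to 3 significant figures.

q = 625 kJ

q1 (heat ice -13.0→0.0 °C): 199.7 × 2.14 × 13.0 = 5556 J
q2 (melt at 0 °C): 199.7 × 338.0 = 67499 J
q3 (heat water 0.0→100.0 °C): 199.7 × 4.17 × 100.0 = 83275 J
q4 (vaporize at 100 °C): 199.7 × 2267.0 = 452720 J
q5 (heat steam 100.0→139.1 °C): 199.7 × 1.98 × 39.1 = 15460 J
Total: 5556 + 67499 + 83275 + 452720 + 15460 = 624510 J = 625 kJ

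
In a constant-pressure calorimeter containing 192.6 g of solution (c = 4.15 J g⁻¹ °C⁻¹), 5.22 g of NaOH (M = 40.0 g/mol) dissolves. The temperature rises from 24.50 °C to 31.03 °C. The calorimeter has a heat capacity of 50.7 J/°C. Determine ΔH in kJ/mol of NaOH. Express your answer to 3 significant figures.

|ΔT| = |31.03 − 24.50| = 6.53 °C
|q_surr| = (192.6 × 4.15 + 50.7) × 6.53 = 849.99 × 6.53 = 5550 J
n(NaOH) = 5.22 / 40.0 = 0.1305 mol
Temperature rose, so q_rxn = −|q_surr| = -5.550 kJ
ΔH = q_rxn / n = -42.53 kJ/mol

ΔH = -42.5 kJ/mol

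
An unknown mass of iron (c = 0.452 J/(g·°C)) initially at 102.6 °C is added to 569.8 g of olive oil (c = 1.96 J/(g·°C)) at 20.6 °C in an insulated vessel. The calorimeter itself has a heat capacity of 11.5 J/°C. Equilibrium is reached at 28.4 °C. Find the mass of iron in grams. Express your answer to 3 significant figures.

q_gained = (569.8 × 1.96 + 11.5) × (28.4 − 20.6) = 8801 J
q_lost = m × 0.452 × (102.6 − 28.4) = 33.5384 m
m = 8801 / 33.5384 = 262 g

m = 262 g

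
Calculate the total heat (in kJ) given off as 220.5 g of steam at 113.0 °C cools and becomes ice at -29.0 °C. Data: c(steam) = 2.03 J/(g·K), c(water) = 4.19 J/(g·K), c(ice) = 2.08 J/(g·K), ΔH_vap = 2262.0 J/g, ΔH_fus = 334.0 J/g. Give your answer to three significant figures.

q1 (cool steam 113.0→100 °C): 220.5 × 2.03 × 13.0 = 5819 J
q2 (condense at 100 °C): 220.5 × 2262.0 = 498771 J
q3 (cool water 100→0 °C): 220.5 × 4.19 × 100.0 = 92390 J
q4 (freeze at 0 °C): 220.5 × 334.0 = 73647 J
q5 (cool ice 0→-29.0 °C): 220.5 × 2.08 × 29.0 = 13301 J
Total: 5819 + 498771 + 92390 + 73647 + 13301 = 683928 J = 684 kJ

q = 684 kJ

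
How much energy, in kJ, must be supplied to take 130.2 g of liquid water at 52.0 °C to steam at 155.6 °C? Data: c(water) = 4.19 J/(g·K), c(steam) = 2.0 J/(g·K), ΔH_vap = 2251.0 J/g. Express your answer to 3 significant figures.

q1 (heat water 52.0→100.0 °C): 130.2 × 4.19 × 48.0 = 26186 J
q2 (vaporize at 100 °C): 130.2 × 2251.0 = 293080 J
q3 (heat steam 100.0→155.6 °C): 130.2 × 2.0 × 55.6 = 14478 J
Total: 26186 + 293080 + 14478 = 333744 J = 334 kJ

q = 334 kJ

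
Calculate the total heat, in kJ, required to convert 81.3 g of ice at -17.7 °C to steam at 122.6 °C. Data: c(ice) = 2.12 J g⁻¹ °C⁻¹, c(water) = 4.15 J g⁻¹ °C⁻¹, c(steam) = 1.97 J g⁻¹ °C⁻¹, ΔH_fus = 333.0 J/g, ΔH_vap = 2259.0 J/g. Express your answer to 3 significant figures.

q1 (heat ice -17.7→0.0 °C): 81.3 × 2.12 × 17.7 = 3051 J
q2 (melt at 0 °C): 81.3 × 333.0 = 27073 J
q3 (heat water 0.0→100.0 °C): 81.3 × 4.15 × 100.0 = 33740 J
q4 (vaporize at 100 °C): 81.3 × 2259.0 = 183657 J
q5 (heat steam 100.0→122.6 °C): 81.3 × 1.97 × 22.6 = 3620 J
Total: 3051 + 27073 + 33740 + 183657 + 3620 = 251141 J = 251 kJ

q = 251 kJ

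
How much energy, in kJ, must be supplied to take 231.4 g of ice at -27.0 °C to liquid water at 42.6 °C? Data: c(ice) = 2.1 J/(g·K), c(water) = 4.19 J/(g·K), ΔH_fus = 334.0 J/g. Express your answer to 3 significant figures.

q = 132 kJ

q1 (heat ice -27.0→0.0 °C): 231.4 × 2.1 × 27.0 = 13120 J
q2 (melt at 0 °C): 231.4 × 334.0 = 77288 J
q3 (heat water 0.0→42.6 °C): 231.4 × 4.19 × 42.6 = 41304 J
Total: 13120 + 77288 + 41304 = 131712 J = 132 kJ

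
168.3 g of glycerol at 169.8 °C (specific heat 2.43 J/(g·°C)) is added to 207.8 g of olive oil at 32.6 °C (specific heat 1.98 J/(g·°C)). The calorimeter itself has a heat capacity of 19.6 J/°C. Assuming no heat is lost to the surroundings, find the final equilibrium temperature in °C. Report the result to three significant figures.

T_f = 99.4 °C

Heat lost by glycerol = heat gained by olive oil + calorimeter.
(168.3)(2.43)(169.8 − T) = [(207.8)(1.98) + 19.6](T − 32.6)
408.969 (169.8 − T) = 431.044 (T − 32.6)
69443 − 408.969 T = 431.044 T − 14052
83495 = 840.013 T
T = 99.40 °C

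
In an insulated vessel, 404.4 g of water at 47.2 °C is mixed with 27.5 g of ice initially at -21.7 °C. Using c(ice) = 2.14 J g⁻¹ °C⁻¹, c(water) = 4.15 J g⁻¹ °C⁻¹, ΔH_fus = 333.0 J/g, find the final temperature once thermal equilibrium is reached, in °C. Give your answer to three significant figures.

T_f = 38.4 °C

Heat to bring ice to 0 °C and melt it: q₁ = 27.5×2.14×21.7 + 27.5×333.0 = 10435 J
Heat the water can supply cooling to 0 °C: 404.4×4.15×47.2 = 79213.9 J > q₁, so all ice melts.
Energy balance: 404.4×4.15×(47.2 − T) = 10435 + 27.5×4.15×(T − 0)
1678.26(47.2 − T) = 10435 + 114.125 T
79213.9 − 10435 = 1792.385 T
T = 68778.9 / 1792.385 = 38.37 °C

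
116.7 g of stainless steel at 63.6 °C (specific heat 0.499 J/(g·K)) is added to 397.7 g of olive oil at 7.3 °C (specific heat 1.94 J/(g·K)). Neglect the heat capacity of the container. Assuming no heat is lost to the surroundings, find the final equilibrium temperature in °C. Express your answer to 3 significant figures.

Heat lost by stainless steel = heat gained by olive oil.
(116.7)(0.499)(63.6 − T) = (397.7)(1.94)(T − 7.3)
58.2333 (63.6 − T) = 771.538 (T − 7.3)
3703.6 − 58.2333 T = 771.538 T − 5632.2
9335.8 = 829.7713 T
T = 11.25 °C

T_f = 11.3 °C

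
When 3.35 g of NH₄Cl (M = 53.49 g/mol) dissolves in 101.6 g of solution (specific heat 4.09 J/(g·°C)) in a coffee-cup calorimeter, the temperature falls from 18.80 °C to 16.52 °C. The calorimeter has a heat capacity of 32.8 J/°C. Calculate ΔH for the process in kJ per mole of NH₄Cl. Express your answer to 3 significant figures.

ΔH = 16.3 kJ/mol

|ΔT| = |16.52 − 18.80| = 2.28 °C
|q_surr| = (101.6 × 4.09 + 32.8) × 2.28 = 448.344 × 2.28 = 1022 J
n(NH₄Cl) = 3.35 / 53.49 = 0.06263 mol
Temperature fell, so q_rxn = +|q_surr| = 1.022 kJ
ΔH = q_rxn / n = 16.32 kJ/mol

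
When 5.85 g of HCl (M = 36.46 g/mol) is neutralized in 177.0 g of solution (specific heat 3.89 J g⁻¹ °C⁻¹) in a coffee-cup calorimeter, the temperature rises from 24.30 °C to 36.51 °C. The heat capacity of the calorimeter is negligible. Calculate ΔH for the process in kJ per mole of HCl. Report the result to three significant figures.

ΔH = -52.4 kJ/mol

|ΔT| = |36.51 − 24.30| = 12.21 °C
|q_surr| = (177.0 × 3.89) × 12.21 = 688.53 × 12.21 = 8407 J
n(HCl) = 5.85 / 36.46 = 0.1604 mol
Temperature rose, so q_rxn = −|q_surr| = -8.407 kJ
ΔH = q_rxn / n = -52.41 kJ/mol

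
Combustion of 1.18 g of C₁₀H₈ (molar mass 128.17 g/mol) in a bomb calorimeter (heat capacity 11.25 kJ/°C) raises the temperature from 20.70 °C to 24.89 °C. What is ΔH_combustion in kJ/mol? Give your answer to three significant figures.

ΔT = 24.89 − 20.70 = 4.19 °C
q_cal = C_cal × ΔT = 11.25 × 4.19 = 47.1375 kJ
n = 1.18 / 128.17 = 0.009207 mol
q_rxn = −q_cal = -47.1375 kJ
ΔH = -47.1375 / 0.009207 = -5120 kJ/mol

ΔH = -5120 kJ/mol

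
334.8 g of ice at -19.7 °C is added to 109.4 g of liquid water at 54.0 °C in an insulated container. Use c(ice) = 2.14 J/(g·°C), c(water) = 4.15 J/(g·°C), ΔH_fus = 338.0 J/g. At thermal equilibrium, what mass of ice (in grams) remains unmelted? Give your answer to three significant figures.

Heat to warm all ice to 0 °C: 334.8×2.14×19.7 = 14114 J
Heat released by water cooling to 0 °C: 109.4×4.15×54.0 = 24517 J
24517 J < 14114 + 334.8×338.0 = 127276.4 J, so not all ice melts; final T = 0 °C.
Heat left for melting: 24517 − 14114 = 10403 J
Mass melted = 10403 / 338.0 = 30.78 g
Ice remaining = 334.8 − 30.78 = 304.02 g

m_ice remaining = 304 g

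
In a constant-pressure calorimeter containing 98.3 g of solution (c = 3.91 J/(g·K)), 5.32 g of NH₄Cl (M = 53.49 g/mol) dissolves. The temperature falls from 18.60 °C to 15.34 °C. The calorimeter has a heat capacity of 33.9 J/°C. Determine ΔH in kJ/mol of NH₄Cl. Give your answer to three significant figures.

|ΔT| = |15.34 − 18.60| = 3.26 °C
|q_surr| = (98.3 × 3.91 + 33.9) × 3.26 = 418.253 × 3.26 = 1364 J
n(NH₄Cl) = 5.32 / 53.49 = 0.09946 mol
Temperature fell, so q_rxn = +|q_surr| = 1.364 kJ
ΔH = q_rxn / n = 13.71 kJ/mol

ΔH = 13.7 kJ/mol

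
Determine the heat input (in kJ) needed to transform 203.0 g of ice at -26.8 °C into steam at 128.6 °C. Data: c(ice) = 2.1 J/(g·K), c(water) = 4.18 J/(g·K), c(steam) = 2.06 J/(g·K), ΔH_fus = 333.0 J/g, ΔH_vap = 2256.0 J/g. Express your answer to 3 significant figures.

q = 634 kJ

q1 (heat ice -26.8→0.0 °C): 203.0 × 2.1 × 26.8 = 11425 J
q2 (melt at 0 °C): 203.0 × 333.0 = 67599 J
q3 (heat water 0.0→100.0 °C): 203.0 × 4.18 × 100.0 = 84854 J
q4 (vaporize at 100 °C): 203.0 × 2256.0 = 457968 J
q5 (heat steam 100.0→128.6 °C): 203.0 × 2.06 × 28.6 = 11960 J
Total: 11425 + 67599 + 84854 + 457968 + 11960 = 633806 J = 634 kJ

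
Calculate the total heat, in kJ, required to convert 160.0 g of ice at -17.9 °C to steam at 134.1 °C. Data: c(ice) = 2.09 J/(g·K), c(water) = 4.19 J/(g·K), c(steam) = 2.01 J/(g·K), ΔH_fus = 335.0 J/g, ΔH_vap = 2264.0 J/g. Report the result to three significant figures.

q1 (heat ice -17.9→0.0 °C): 160.0 × 2.09 × 17.9 = 5986 J
q2 (melt at 0 °C): 160.0 × 335.0 = 53600 J
q3 (heat water 0.0→100.0 °C): 160.0 × 4.19 × 100.0 = 67040 J
q4 (vaporize at 100 °C): 160.0 × 2264.0 = 362240 J
q5 (heat steam 100.0→134.1 °C): 160.0 × 2.01 × 34.1 = 10967 J
Total: 5986 + 53600 + 67040 + 362240 + 10967 = 499833 J = 500 kJ

q = 500 kJ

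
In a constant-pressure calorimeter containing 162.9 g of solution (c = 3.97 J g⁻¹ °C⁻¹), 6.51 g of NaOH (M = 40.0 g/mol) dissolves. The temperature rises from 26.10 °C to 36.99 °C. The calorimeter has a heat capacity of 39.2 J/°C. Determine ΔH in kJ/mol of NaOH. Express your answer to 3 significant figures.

|ΔT| = |36.99 − 26.10| = 10.89 °C
|q_surr| = (162.9 × 3.97 + 39.2) × 10.89 = 685.913 × 10.89 = 7470 J
n(NaOH) = 6.51 / 40.0 = 0.1628 mol
Temperature rose, so q_rxn = −|q_surr| = -7.470 kJ
ΔH = q_rxn / n = -45.88 kJ/mol

ΔH = -45.9 kJ/mol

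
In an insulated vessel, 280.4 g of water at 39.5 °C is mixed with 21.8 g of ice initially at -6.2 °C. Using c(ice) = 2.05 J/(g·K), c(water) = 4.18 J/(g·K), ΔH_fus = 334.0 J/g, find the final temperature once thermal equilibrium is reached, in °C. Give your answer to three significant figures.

Heat to bring ice to 0 °C and melt it: q₁ = 21.8×2.05×6.2 + 21.8×334.0 = 7558.3 J
Heat the water can supply cooling to 0 °C: 280.4×4.18×39.5 = 46296.8 J > q₁, so all ice melts.
Energy balance: 280.4×4.18×(39.5 − T) = 7558.3 + 21.8×4.18×(T − 0)
1172.072(39.5 − T) = 7558.3 + 91.124 T
46296.8 − 7558.3 = 1263.196 T
T = 38738.5 / 1263.196 = 30.67 °C

T_f = 30.7 °C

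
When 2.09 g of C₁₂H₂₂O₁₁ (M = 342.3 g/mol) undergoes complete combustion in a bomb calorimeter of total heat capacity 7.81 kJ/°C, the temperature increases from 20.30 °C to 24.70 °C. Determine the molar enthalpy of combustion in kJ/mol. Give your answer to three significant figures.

ΔT = 24.70 − 20.30 = 4.40 °C
q_cal = C_cal × ΔT = 7.81 × 4.40 = 34.364 kJ
n = 2.09 / 342.3 = 0.006106 mol
q_rxn = −q_cal = -34.364 kJ
ΔH = -34.364 / 0.006106 = -5628 kJ/mol

ΔH = -5630 kJ/mol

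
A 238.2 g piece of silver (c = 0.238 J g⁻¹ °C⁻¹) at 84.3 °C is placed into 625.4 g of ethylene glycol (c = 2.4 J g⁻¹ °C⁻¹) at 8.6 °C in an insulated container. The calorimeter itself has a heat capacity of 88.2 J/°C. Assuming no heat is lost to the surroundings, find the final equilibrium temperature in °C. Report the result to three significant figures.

Heat lost by silver = heat gained by ethylene glycol + calorimeter.
(238.2)(0.238)(84.3 − T) = [(625.4)(2.4) + 88.2](T − 8.6)
56.6916 (84.3 − T) = 1589.16 (T − 8.6)
4779.1 − 56.6916 T = 1589.16 T − 13667
18446.1 = 1645.8516 T
T = 11.21 °C

T_f = 11.2 °C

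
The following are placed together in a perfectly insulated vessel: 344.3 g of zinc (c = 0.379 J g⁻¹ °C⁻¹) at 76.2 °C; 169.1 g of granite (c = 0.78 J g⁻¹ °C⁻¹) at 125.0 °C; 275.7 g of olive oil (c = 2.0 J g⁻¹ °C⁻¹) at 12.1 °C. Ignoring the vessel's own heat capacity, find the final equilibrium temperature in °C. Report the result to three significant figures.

Σ mᵢcᵢ(T − Tᵢ) = 0  ⇒  T = Σ mᵢcᵢTᵢ / Σ mᵢcᵢ
Σ mᵢcᵢ = 344.3×0.379 + 169.1×0.78 + 275.7×2.0 = 813.7877
Σ mᵢcᵢTᵢ = 130.4897×76.2 + 131.898×125.0 + 551.4×12.1 = 33103
T = 33103 / 813.7877 = 40.68 °C

T_f = 40.7 °C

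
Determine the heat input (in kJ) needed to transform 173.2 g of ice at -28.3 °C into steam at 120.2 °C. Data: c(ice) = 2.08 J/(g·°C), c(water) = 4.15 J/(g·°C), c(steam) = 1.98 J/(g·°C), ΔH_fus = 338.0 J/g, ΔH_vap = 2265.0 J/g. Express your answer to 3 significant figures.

q = 540 kJ

q1 (heat ice -28.3→0.0 °C): 173.2 × 2.08 × 28.3 = 10195 J
q2 (melt at 0 °C): 173.2 × 338.0 = 58542 J
q3 (heat water 0.0→100.0 °C): 173.2 × 4.15 × 100.0 = 71878 J
q4 (vaporize at 100 °C): 173.2 × 2265.0 = 392298 J
q5 (heat steam 100.0→120.2 °C): 173.2 × 1.98 × 20.2 = 6927 J
Total: 10195 + 58542 + 71878 + 392298 + 6927 = 539840 J = 540 kJ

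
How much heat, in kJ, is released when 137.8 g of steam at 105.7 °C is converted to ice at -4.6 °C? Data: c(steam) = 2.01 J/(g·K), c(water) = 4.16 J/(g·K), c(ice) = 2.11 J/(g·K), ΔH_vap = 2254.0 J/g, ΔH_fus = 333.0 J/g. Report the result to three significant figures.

q1 (cool steam 105.7→100 °C): 137.8 × 2.01 × 5.7 = 1579 J
q2 (condense at 100 °C): 137.8 × 2254.0 = 310601 J
q3 (cool water 100→0 °C): 137.8 × 4.16 × 100.0 = 57325 J
q4 (freeze at 0 °C): 137.8 × 333.0 = 45887 J
q5 (cool ice 0→-4.6 °C): 137.8 × 2.11 × 4.6 = 1337 J
Total: 1579 + 310601 + 57325 + 45887 + 1337 = 416729 J = 417 kJ

q = 417 kJ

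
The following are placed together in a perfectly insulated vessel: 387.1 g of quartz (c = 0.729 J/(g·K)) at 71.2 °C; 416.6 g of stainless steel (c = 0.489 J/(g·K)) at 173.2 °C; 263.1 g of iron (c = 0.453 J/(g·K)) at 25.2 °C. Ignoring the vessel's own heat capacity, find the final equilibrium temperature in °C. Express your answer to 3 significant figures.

T_f = 96.5 °C

Σ mᵢcᵢ(T − Tᵢ) = 0  ⇒  T = Σ mᵢcᵢTᵢ / Σ mᵢcᵢ
Σ mᵢcᵢ = 387.1×0.729 + 416.6×0.489 + 263.1×0.453 = 605.0976
Σ mᵢcᵢTᵢ = 282.1959×71.2 + 203.7174×173.2 + 119.1843×25.2 = 58380
T = 58380 / 605.0976 = 96.48 °C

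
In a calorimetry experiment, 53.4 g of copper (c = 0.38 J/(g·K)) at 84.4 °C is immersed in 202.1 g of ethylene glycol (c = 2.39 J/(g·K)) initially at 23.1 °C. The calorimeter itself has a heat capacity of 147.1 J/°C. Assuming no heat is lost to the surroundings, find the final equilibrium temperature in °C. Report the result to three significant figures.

Heat lost by copper = heat gained by ethylene glycol + calorimeter.
(53.4)(0.38)(84.4 − T) = [(202.1)(2.39) + 147.1](T − 23.1)
20.292 (84.4 − T) = 630.119 (T − 23.1)
1712.6 − 20.292 T = 630.119 T − 14556
16268.6 = 650.411 T
T = 25.01 °C

T_f = 25.0 °C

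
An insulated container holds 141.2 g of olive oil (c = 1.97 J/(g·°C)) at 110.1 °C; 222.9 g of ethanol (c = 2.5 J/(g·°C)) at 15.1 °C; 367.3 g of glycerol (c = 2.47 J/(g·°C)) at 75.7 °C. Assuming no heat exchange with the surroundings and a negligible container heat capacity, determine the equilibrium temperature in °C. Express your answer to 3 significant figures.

T_f = 61.8 °C

Σ mᵢcᵢ(T − Tᵢ) = 0  ⇒  T = Σ mᵢcᵢTᵢ / Σ mᵢcᵢ
Σ mᵢcᵢ = 141.2×1.97 + 222.9×2.5 + 367.3×2.47 = 1742.645
Σ mᵢcᵢTᵢ = 278.164×110.1 + 557.25×15.1 + 907.231×75.7 = 107720
T = 107720 / 1742.645 = 61.81 °C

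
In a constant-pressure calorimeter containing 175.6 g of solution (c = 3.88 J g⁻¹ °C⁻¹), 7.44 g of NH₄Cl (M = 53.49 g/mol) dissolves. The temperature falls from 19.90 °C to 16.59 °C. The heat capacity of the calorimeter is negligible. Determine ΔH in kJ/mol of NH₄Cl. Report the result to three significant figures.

ΔH = 16.2 kJ/mol

|ΔT| = |16.59 − 19.90| = 3.31 °C
|q_surr| = (175.6 × 3.88) × 3.31 = 681.328 × 3.31 = 2255 J
n(NH₄Cl) = 7.44 / 53.49 = 0.1391 mol
Temperature fell, so q_rxn = +|q_surr| = 2.255 kJ
ΔH = q_rxn / n = 16.21 kJ/mol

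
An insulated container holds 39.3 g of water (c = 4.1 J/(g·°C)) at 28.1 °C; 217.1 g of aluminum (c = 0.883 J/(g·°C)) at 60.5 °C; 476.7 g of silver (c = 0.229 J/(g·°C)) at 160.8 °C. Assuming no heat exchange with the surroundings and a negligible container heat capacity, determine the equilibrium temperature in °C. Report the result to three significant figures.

Σ mᵢcᵢ(T − Tᵢ) = 0  ⇒  T = Σ mᵢcᵢTᵢ / Σ mᵢcᵢ
Σ mᵢcᵢ = 39.3×4.1 + 217.1×0.883 + 476.7×0.229 = 461.9936
Σ mᵢcᵢTᵢ = 161.13×28.1 + 191.6993×60.5 + 109.1643×160.8 = 33679
T = 33679 / 461.9936 = 72.90 °C

T_f = 72.9 °C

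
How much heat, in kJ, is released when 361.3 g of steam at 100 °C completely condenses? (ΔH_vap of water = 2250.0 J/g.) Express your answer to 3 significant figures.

q = m × ΔH_vap = 361.3 × 2250.0 = 812900 J = 813 kJ

q = 813 kJ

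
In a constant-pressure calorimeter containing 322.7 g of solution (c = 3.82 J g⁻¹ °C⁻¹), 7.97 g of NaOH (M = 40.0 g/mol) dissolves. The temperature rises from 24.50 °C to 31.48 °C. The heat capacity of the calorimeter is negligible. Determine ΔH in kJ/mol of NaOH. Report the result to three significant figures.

|ΔT| = |31.48 − 24.50| = 6.98 °C
|q_surr| = (322.7 × 3.82) × 6.98 = 1232.714 × 6.98 = 8604 J
n(NaOH) = 7.97 / 40.0 = 0.1993 mol
Temperature rose, so q_rxn = −|q_surr| = -8.604 kJ
ΔH = q_rxn / n = -43.17 kJ/mol

ΔH = -43.2 kJ/mol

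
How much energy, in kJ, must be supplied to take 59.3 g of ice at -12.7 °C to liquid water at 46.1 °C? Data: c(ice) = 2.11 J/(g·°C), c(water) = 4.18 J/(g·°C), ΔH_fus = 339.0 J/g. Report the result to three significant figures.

q1 (heat ice -12.7→0.0 °C): 59.3 × 2.11 × 12.7 = 1589 J
q2 (melt at 0 °C): 59.3 × 339.0 = 20103 J
q3 (heat water 0.0→46.1 °C): 59.3 × 4.18 × 46.1 = 11427 J
Total: 1589 + 20103 + 11427 = 33119 J = 33.1 kJ

q = 33.1 kJ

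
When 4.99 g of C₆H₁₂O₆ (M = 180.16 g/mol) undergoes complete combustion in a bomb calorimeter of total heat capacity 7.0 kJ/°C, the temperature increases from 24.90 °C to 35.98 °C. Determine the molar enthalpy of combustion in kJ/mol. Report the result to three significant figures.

ΔT = 35.98 − 24.90 = 11.08 °C
q_cal = C_cal × ΔT = 7.0 × 11.08 = 77.56 kJ
n = 4.99 / 180.16 = 0.02770 mol
q_rxn = −q_cal = -77.56 kJ
ΔH = -77.56 / 0.02770 = -2800 kJ/mol

ΔH = -2800 kJ/mol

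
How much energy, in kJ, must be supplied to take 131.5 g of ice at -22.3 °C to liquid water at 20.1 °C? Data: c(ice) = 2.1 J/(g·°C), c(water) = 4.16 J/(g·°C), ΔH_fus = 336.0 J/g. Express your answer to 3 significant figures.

q = 61.3 kJ

q1 (heat ice -22.3→0.0 °C): 131.5 × 2.1 × 22.3 = 6158 J
q2 (melt at 0 °C): 131.5 × 336.0 = 44184 J
q3 (heat water 0.0→20.1 °C): 131.5 × 4.16 × 20.1 = 10996 J
Total: 6158 + 44184 + 10996 = 61338 J = 61.3 kJ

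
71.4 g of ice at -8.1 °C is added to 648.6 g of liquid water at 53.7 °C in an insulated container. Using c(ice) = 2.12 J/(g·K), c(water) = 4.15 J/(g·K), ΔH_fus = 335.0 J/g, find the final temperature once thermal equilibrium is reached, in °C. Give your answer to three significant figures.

T_f = 40.0 °C

Heat to bring ice to 0 °C and melt it: q₁ = 71.4×2.12×8.1 + 71.4×335.0 = 25145 J
Heat the water can supply cooling to 0 °C: 648.6×4.15×53.7 = 144544 J > q₁, so all ice melts.
Energy balance: 648.6×4.15×(53.7 − T) = 25145 + 71.4×4.15×(T − 0)
2691.69(53.7 − T) = 25145 + 296.31 T
144544 − 25145 = 2988.00 T
T = 119399 / 2988.00 = 39.96 °C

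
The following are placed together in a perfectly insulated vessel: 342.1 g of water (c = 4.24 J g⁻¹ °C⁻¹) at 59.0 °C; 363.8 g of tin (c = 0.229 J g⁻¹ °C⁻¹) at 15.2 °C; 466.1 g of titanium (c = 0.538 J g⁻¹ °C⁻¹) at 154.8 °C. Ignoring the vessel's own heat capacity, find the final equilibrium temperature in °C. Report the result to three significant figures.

Σ mᵢcᵢ(T − Tᵢ) = 0  ⇒  T = Σ mᵢcᵢTᵢ / Σ mᵢcᵢ
Σ mᵢcᵢ = 342.1×4.24 + 363.8×0.229 + 466.1×0.538 = 1784.5760
Σ mᵢcᵢTᵢ = 1450.504×59.0 + 83.3102×15.2 + 250.7618×154.8 = 125660
T = 125660 / 1784.5760 = 70.41 °C

T_f = 70.4 °C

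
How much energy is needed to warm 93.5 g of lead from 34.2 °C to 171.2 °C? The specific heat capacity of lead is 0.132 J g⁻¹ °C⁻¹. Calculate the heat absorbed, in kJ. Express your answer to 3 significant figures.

q = 1.69 kJ

q = m c ΔT = 93.5 × 0.132 × (171.2 − 34.2)
q = 93.5 × 0.132 × 137.0 = 1691 J = 1.69 kJ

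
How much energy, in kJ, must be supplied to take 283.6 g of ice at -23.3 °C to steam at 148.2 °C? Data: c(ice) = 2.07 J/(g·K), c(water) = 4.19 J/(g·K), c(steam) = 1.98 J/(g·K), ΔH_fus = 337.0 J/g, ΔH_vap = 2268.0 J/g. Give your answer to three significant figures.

q1 (heat ice -23.3→0.0 °C): 283.6 × 2.07 × 23.3 = 13678 J
q2 (melt at 0 °C): 283.6 × 337.0 = 95573 J
q3 (heat water 0.0→100.0 °C): 283.6 × 4.19 × 100.0 = 118828 J
q4 (vaporize at 100 °C): 283.6 × 2268.0 = 643205 J
q5 (heat steam 100.0→148.2 °C): 283.6 × 1.98 × 48.2 = 27066 J
Total: 13678 + 95573 + 118828 + 643205 + 27066 = 898350 J = 898 kJ

q = 898 kJ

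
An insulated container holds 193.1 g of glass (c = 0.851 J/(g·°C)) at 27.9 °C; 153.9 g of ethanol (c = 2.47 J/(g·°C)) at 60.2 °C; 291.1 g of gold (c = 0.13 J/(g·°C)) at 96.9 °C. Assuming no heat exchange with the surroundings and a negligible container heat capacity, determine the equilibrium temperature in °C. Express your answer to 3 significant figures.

Σ mᵢcᵢ(T − Tᵢ) = 0  ⇒  T = Σ mᵢcᵢTᵢ / Σ mᵢcᵢ
Σ mᵢcᵢ = 193.1×0.851 + 153.9×2.47 + 291.1×0.13 = 582.3041
Σ mᵢcᵢTᵢ = 164.3281×27.9 + 380.133×60.2 + 37.843×96.9 = 31136
T = 31136 / 582.3041 = 53.47 °C

T_f = 53.5 °C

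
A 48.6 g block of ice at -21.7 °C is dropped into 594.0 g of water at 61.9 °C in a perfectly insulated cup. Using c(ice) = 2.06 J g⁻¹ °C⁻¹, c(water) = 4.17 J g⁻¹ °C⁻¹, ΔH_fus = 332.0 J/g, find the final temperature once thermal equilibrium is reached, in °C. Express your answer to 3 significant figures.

T_f = 50.4 °C

Heat to bring ice to 0 °C and melt it: q₁ = 48.6×2.06×21.7 + 48.6×332.0 = 18308 J
Heat the water can supply cooling to 0 °C: 594.0×4.17×61.9 = 153325 J > q₁, so all ice melts.
Energy balance: 594.0×4.17×(61.9 − T) = 18308 + 48.6×4.17×(T − 0)
2476.98(61.9 − T) = 18308 + 202.662 T
153325 − 18308 = 2679.642 T
T = 135017 / 2679.642 = 50.39 °C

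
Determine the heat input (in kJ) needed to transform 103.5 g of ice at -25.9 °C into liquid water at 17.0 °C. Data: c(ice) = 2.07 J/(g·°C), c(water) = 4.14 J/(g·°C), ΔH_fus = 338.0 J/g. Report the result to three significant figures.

q = 47.8 kJ

q1 (heat ice -25.9→0.0 °C): 103.5 × 2.07 × 25.9 = 5549 J
q2 (melt at 0 °C): 103.5 × 338.0 = 34983 J
q3 (heat water 0.0→17.0 °C): 103.5 × 4.14 × 17.0 = 7284 J
Total: 5549 + 34983 + 7284 = 47816 J = 47.8 kJ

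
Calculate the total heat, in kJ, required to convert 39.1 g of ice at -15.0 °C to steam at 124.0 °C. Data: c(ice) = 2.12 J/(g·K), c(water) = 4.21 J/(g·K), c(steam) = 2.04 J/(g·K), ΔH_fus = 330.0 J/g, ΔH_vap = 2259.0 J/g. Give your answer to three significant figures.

q1 (heat ice -15.0→0.0 °C): 39.1 × 2.12 × 15.0 = 1243 J
q2 (melt at 0 °C): 39.1 × 330.0 = 12903 J
q3 (heat water 0.0→100.0 °C): 39.1 × 4.21 × 100.0 = 16461 J
q4 (vaporize at 100 °C): 39.1 × 2259.0 = 88327 J
q5 (heat steam 100.0→124.0 °C): 39.1 × 2.04 × 24.0 = 1914 J
Total: 1243 + 12903 + 16461 + 88327 + 1914 = 120848 J = 121 kJ

q = 121 kJ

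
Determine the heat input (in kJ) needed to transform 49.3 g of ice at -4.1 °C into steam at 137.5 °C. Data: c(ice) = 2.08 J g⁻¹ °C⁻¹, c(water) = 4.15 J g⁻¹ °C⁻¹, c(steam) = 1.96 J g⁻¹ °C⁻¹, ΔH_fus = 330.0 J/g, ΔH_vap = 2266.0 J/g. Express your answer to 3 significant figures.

q = 152 kJ

q1 (heat ice -4.1→0.0 °C): 49.3 × 2.08 × 4.1 = 420 J
q2 (melt at 0 °C): 49.3 × 330.0 = 16269 J
q3 (heat water 0.0→100.0 °C): 49.3 × 4.15 × 100.0 = 20460 J
q4 (vaporize at 100 °C): 49.3 × 2266.0 = 111714 J
q5 (heat steam 100.0→137.5 °C): 49.3 × 1.96 × 37.5 = 3624 J
Total: 420 + 16269 + 20460 + 111714 + 3624 = 152487 J = 152 kJ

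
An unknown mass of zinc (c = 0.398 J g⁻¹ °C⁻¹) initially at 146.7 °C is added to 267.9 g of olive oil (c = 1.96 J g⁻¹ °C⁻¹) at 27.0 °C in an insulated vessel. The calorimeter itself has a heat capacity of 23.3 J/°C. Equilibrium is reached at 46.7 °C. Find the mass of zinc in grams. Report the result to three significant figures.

q_gained = (267.9 × 1.96 + 23.3) × (46.7 − 27.0) = 10800 J
q_lost = m × 0.398 × (146.7 − 46.7) = 39.8 m
m = 10800 / 39.8 = 271 g

m = 271 g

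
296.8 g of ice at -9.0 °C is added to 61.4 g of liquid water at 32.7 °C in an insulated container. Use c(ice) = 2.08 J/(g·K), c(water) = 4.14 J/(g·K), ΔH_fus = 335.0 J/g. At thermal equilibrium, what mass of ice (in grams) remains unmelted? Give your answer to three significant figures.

m_ice remaining = 289 g

Heat to warm all ice to 0 °C: 296.8×2.08×9.0 = 5556.1 J
Heat released by water cooling to 0 °C: 61.4×4.14×32.7 = 8312.2 J
8312.2 J < 5556.1 + 296.8×335.0 = 104984.1 J, so not all ice melts; final T = 0 °C.
Heat left for melting: 8312.2 − 5556.1 = 2756.1 J
Mass melted = 2756.1 / 335.0 = 8.227 g
Ice remaining = 296.8 − 8.227 = 288.573 g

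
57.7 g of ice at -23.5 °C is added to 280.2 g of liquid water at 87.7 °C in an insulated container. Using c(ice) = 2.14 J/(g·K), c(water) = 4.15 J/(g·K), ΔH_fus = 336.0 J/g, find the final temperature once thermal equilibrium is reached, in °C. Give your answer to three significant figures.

Heat to bring ice to 0 °C and melt it: q₁ = 57.7×2.14×23.5 + 57.7×336.0 = 22289 J
Heat the water can supply cooling to 0 °C: 280.2×4.15×87.7 = 101980 J > q₁, so all ice melts.
Energy balance: 280.2×4.15×(87.7 − T) = 22289 + 57.7×4.15×(T − 0)
1162.83(87.7 − T) = 22289 + 239.455 T
101980 − 22289 = 1402.285 T
T = 79691 / 1402.285 = 56.83 °C

T_f = 56.8 °C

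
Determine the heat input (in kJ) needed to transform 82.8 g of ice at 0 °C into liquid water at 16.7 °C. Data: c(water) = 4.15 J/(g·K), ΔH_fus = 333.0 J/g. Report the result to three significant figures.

q = 33.3 kJ

q1 (melt at 0 °C): 82.8 × 333.0 = 27572 J
q2 (heat water 0.0→16.7 °C): 82.8 × 4.15 × 16.7 = 5738 J
Total: 27572 + 5738 = 33310 J = 33.3 kJ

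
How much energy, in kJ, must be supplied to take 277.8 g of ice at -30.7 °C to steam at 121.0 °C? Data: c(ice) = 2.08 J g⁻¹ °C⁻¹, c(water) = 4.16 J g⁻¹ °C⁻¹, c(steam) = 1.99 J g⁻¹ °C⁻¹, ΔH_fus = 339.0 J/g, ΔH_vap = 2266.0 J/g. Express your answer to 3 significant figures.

q1 (heat ice -30.7→0.0 °C): 277.8 × 2.08 × 30.7 = 17739 J
q2 (melt at 0 °C): 277.8 × 339.0 = 94174 J
q3 (heat water 0.0→100.0 °C): 277.8 × 4.16 × 100.0 = 115565 J
q4 (vaporize at 100 °C): 277.8 × 2266.0 = 629495 J
q5 (heat steam 100.0→121.0 °C): 277.8 × 1.99 × 21.0 = 11609 J
Total: 17739 + 94174 + 115565 + 629495 + 11609 = 868582 J = 869 kJ

q = 869 kJ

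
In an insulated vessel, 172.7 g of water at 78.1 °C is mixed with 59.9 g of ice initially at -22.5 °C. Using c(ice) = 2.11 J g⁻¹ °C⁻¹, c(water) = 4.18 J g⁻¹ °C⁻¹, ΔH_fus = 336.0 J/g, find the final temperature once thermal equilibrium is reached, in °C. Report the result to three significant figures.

Heat to bring ice to 0 °C and melt it: q₁ = 59.9×2.11×22.5 + 59.9×336.0 = 22970 J
Heat the water can supply cooling to 0 °C: 172.7×4.18×78.1 = 56379.3 J > q₁, so all ice melts.
Energy balance: 172.7×4.18×(78.1 − T) = 22970 + 59.9×4.18×(T − 0)
721.886(78.1 − T) = 22970 + 250.382 T
56379.3 − 22970 = 972.268 T
T = 33409.3 / 972.268 = 34.36 °C

T_f = 34.4 °C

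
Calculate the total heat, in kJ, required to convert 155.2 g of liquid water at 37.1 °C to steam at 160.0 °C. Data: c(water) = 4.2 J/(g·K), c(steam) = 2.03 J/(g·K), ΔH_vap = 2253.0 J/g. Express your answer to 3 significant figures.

q1 (heat water 37.1→100.0 °C): 155.2 × 4.2 × 62.9 = 41001 J
q2 (vaporize at 100 °C): 155.2 × 2253.0 = 349666 J
q3 (heat steam 100.0→160.0 °C): 155.2 × 2.03 × 60.0 = 18903 J
Total: 41001 + 349666 + 18903 = 409570 J = 410 kJ

q = 410 kJ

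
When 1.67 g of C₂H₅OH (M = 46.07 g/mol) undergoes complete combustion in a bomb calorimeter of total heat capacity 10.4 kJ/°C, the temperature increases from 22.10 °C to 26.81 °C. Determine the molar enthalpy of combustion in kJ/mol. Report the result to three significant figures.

ΔH = -1350 kJ/mol

ΔT = 26.81 − 22.10 = 4.71 °C
q_cal = C_cal × ΔT = 10.4 × 4.71 = 48.984 kJ
n = 1.67 / 46.07 = 0.03625 mol
q_rxn = −q_cal = -48.984 kJ
ΔH = -48.984 / 0.03625 = -1351 kJ/mol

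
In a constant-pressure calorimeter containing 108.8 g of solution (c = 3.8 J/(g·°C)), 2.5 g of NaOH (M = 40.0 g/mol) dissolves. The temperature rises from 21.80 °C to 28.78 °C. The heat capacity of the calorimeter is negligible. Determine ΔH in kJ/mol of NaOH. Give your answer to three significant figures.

|ΔT| = |28.78 − 21.80| = 6.98 °C
|q_surr| = (108.8 × 3.8) × 6.98 = 413.44 × 6.98 = 2886 J
n(NaOH) = 2.5 / 40.0 = 0.06250 mol
Temperature rose, so q_rxn = −|q_surr| = -2.886 kJ
ΔH = q_rxn / n = -46.18 kJ/mol

ΔH = -46.2 kJ/mol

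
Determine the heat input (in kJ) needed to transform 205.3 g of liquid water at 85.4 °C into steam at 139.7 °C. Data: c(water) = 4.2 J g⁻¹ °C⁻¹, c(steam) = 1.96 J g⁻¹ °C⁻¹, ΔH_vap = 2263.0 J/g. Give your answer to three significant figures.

q = 493 kJ

q1 (heat water 85.4→100.0 °C): 205.3 × 4.2 × 14.6 = 12589 J
q2 (vaporize at 100 °C): 205.3 × 2263.0 = 464594 J
q3 (heat steam 100.0→139.7 °C): 205.3 × 1.96 × 39.7 = 15975 J
Total: 12589 + 464594 + 15975 = 493158 J = 493 kJ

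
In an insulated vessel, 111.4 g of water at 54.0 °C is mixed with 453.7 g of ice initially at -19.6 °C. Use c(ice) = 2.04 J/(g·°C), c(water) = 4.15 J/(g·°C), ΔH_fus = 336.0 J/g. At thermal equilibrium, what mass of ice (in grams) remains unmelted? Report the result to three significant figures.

Heat to warm all ice to 0 °C: 453.7×2.04×19.6 = 18141 J
Heat released by water cooling to 0 °C: 111.4×4.15×54.0 = 24965 J
24965 J < 18141 + 453.7×336.0 = 170584.2 J, so not all ice melts; final T = 0 °C.
Heat left for melting: 24965 − 18141 = 6824 J
Mass melted = 6824 / 336.0 = 20.31 g
Ice remaining = 453.7 − 20.31 = 433.39 g

m_ice remaining = 433 g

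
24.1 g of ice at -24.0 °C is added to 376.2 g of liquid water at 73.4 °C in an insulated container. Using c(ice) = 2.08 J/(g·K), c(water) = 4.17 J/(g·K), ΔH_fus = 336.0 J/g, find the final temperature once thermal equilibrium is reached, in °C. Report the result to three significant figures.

T_f = 63.4 °C

Heat to bring ice to 0 °C and melt it: q₁ = 24.1×2.08×24.0 + 24.1×336.0 = 9300.7 J
Heat the water can supply cooling to 0 °C: 376.2×4.17×73.4 = 115147 J > q₁, so all ice melts.
Energy balance: 376.2×4.17×(73.4 − T) = 9300.7 + 24.1×4.17×(T − 0)
1568.754(73.4 − T) = 9300.7 + 100.497 T
115147 − 9300.7 = 1669.251 T
T = 105846.3 / 1669.251 = 63.41 °C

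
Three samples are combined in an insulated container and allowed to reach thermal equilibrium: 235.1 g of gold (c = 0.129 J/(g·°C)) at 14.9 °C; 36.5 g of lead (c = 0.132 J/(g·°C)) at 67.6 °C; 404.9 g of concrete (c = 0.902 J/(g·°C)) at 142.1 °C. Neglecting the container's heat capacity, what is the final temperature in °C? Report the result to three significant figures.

T_f = 132 °C

Σ mᵢcᵢ(T − Tᵢ) = 0  ⇒  T = Σ mᵢcᵢTᵢ / Σ mᵢcᵢ
Σ mᵢcᵢ = 235.1×0.129 + 36.5×0.132 + 404.9×0.902 = 400.3657
Σ mᵢcᵢTᵢ = 30.3279×14.9 + 4.818×67.6 + 365.2198×142.1 = 52675
T = 52675 / 400.3657 = 131.6 °C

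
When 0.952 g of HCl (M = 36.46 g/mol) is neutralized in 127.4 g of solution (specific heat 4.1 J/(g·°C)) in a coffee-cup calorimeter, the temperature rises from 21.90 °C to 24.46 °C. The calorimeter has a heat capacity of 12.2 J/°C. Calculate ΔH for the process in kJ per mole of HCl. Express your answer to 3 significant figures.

|ΔT| = |24.46 − 21.90| = 2.56 °C
|q_surr| = (127.4 × 4.1 + 12.2) × 2.56 = 534.54 × 2.56 = 1368 J
n(HCl) = 0.952 / 36.46 = 0.02611 mol
Temperature rose, so q_rxn = −|q_surr| = -1.368 kJ
ΔH = q_rxn / n = -52.39 kJ/mol

ΔH = -52.4 kJ/mol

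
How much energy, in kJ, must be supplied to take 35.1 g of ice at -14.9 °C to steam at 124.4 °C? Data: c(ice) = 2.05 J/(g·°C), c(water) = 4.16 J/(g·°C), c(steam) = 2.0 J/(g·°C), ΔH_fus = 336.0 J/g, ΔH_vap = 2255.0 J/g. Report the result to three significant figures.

q = 108 kJ

q1 (heat ice -14.9→0.0 °C): 35.1 × 2.05 × 14.9 = 1072 J
q2 (melt at 0 °C): 35.1 × 336.0 = 11794 J
q3 (heat water 0.0→100.0 °C): 35.1 × 4.16 × 100.0 = 14602 J
q4 (vaporize at 100 °C): 35.1 × 2255.0 = 79151 J
q5 (heat steam 100.0→124.4 °C): 35.1 × 2.0 × 24.4 = 1713 J
Total: 1072 + 11794 + 14602 + 79151 + 1713 = 108332 J = 108 kJ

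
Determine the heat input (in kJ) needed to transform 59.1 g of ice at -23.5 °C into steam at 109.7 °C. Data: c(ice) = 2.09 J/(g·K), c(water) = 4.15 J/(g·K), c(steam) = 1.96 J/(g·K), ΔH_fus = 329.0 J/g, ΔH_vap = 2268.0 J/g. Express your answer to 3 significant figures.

q = 182 kJ

q1 (heat ice -23.5→0.0 °C): 59.1 × 2.09 × 23.5 = 2903 J
q2 (melt at 0 °C): 59.1 × 329.0 = 19444 J
q3 (heat water 0.0→100.0 °C): 59.1 × 4.15 × 100.0 = 24527 J
q4 (vaporize at 100 °C): 59.1 × 2268.0 = 134039 J
q5 (heat steam 100.0→109.7 °C): 59.1 × 1.96 × 9.7 = 1124 J
Total: 2903 + 19444 + 24527 + 134039 + 1124 = 182037 J = 182 kJ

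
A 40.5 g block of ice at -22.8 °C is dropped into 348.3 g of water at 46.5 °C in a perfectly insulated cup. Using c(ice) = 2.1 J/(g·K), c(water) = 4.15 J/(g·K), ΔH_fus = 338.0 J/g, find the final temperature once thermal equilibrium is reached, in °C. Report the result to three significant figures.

Heat to bring ice to 0 °C and melt it: q₁ = 40.5×2.1×22.8 + 40.5×338.0 = 15628 J
Heat the water can supply cooling to 0 °C: 348.3×4.15×46.5 = 67213.2 J > q₁, so all ice melts.
Energy balance: 348.3×4.15×(46.5 − T) = 15628 + 40.5×4.15×(T − 0)
1445.445(46.5 − T) = 15628 + 168.075 T
67213.2 − 15628 = 1613.520 T
T = 51585.2 / 1613.520 = 31.97 °C

T_f = 32.0 °C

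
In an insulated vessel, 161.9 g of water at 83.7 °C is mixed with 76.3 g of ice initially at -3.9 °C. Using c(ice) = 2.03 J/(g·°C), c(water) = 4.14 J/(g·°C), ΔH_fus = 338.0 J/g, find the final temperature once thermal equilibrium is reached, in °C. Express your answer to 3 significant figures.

Heat to bring ice to 0 °C and melt it: q₁ = 76.3×2.03×3.9 + 76.3×338.0 = 26393 J
Heat the water can supply cooling to 0 °C: 161.9×4.14×83.7 = 56101.3 J > q₁, so all ice melts.
Energy balance: 161.9×4.14×(83.7 − T) = 26393 + 76.3×4.14×(T − 0)
670.266(83.7 − T) = 26393 + 315.882 T
56101.3 − 26393 = 986.148 T
T = 29708.3 / 986.148 = 30.13 °C

T_f = 30.1 °C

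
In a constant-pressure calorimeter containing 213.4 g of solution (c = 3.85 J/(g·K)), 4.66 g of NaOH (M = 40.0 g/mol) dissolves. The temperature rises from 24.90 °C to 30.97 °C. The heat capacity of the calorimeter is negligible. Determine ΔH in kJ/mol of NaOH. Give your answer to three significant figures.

ΔH = -42.8 kJ/mol

|ΔT| = |30.97 − 24.90| = 6.07 °C
|q_surr| = (213.4 × 3.85) × 6.07 = 821.59 × 6.07 = 4987 J
n(NaOH) = 4.66 / 40.0 = 0.1165 mol
Temperature rose, so q_rxn = −|q_surr| = -4.987 kJ
ΔH = q_rxn / n = -42.81 kJ/mol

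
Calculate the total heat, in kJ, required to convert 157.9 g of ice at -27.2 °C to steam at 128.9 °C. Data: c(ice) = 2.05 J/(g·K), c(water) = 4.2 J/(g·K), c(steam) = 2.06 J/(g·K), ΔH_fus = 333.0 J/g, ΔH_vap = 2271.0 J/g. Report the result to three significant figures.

q1 (heat ice -27.2→0.0 °C): 157.9 × 2.05 × 27.2 = 8805 J
q2 (melt at 0 °C): 157.9 × 333.0 = 52581 J
q3 (heat water 0.0→100.0 °C): 157.9 × 4.2 × 100.0 = 66318 J
q4 (vaporize at 100 °C): 157.9 × 2271.0 = 358591 J
q5 (heat steam 100.0→128.9 °C): 157.9 × 2.06 × 28.9 = 9400 J
Total: 8805 + 52581 + 66318 + 358591 + 9400 = 495695 J = 496 kJ

q = 496 kJ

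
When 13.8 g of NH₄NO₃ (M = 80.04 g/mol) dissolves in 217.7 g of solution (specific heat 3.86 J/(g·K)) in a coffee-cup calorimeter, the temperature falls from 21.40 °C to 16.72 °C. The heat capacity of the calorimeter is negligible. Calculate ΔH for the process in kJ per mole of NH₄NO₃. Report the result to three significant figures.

ΔH = 22.8 kJ/mol

|ΔT| = |16.72 − 21.40| = 4.68 °C
|q_surr| = (217.7 × 3.86) × 4.68 = 840.322 × 4.68 = 3933 J
n(NH₄NO₃) = 13.8 / 80.04 = 0.1724 mol
Temperature fell, so q_rxn = +|q_surr| = 3.933 kJ
ΔH = q_rxn / n = 22.81 kJ/mol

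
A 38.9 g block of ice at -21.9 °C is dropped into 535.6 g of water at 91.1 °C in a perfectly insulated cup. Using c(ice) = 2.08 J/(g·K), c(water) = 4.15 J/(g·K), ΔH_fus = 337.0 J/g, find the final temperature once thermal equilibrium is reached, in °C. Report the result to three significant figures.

T_f = 78.7 °C

Heat to bring ice to 0 °C and melt it: q₁ = 38.9×2.08×21.9 + 38.9×337.0 = 14881 J
Heat the water can supply cooling to 0 °C: 535.6×4.15×91.1 = 202492 J > q₁, so all ice melts.
Energy balance: 535.6×4.15×(91.1 − T) = 14881 + 38.9×4.15×(T − 0)
2222.74(91.1 − T) = 14881 + 161.435 T
202492 − 14881 = 2384.175 T
T = 187611 / 2384.175 = 78.69 °C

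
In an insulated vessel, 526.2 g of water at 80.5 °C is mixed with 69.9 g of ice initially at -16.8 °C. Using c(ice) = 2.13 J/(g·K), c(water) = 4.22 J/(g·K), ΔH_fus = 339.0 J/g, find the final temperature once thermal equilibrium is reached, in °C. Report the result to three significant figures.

Heat to bring ice to 0 °C and melt it: q₁ = 69.9×2.13×16.8 + 69.9×339.0 = 26197 J
Heat the water can supply cooling to 0 °C: 526.2×4.22×80.5 = 178755 J > q₁, so all ice melts.
Energy balance: 526.2×4.22×(80.5 − T) = 26197 + 69.9×4.22×(T − 0)
2220.564(80.5 − T) = 26197 + 294.978 T
178755 − 26197 = 2515.542 T
T = 152558 / 2515.542 = 60.646 °C

T_f = 60.6 °C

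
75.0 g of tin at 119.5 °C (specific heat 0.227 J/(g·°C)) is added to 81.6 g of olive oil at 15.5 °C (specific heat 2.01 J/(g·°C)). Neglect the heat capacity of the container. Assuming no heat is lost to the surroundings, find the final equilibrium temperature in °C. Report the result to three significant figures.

T_f = 25.3 °C

Heat lost by tin = heat gained by olive oil.
(75.0)(0.227)(119.5 − T) = (81.6)(2.01)(T − 15.5)
17.025 (119.5 − T) = 164.016 (T − 15.5)
2034.5 − 17.025 T = 164.016 T − 2542.2
4576.7 = 181.041 T
T = 25.28 °C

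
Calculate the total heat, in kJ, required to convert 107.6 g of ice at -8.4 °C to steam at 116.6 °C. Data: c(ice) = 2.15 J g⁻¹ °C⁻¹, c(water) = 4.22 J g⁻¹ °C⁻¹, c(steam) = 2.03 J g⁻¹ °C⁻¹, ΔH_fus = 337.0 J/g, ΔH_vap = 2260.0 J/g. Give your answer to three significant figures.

q1 (heat ice -8.4→0.0 °C): 107.6 × 2.15 × 8.4 = 1943 J
q2 (melt at 0 °C): 107.6 × 337.0 = 36261 J
q3 (heat water 0.0→100.0 °C): 107.6 × 4.22 × 100.0 = 45407 J
q4 (vaporize at 100 °C): 107.6 × 2260.0 = 243176 J
q5 (heat steam 100.0→116.6 °C): 107.6 × 2.03 × 16.6 = 3626 J
Total: 1943 + 36261 + 45407 + 243176 + 3626 = 330413 J = 330 kJ

q = 330 kJ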